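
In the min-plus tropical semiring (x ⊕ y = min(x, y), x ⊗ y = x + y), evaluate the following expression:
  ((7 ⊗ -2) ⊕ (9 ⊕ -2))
((7 ⊗ -2) ⊕ (9 ⊕ -2)) = -2

Expand innermost to outermost. Recall ⊕ takes the minimum of its arguments and ⊗ takes their sum. Working out the expression ((7 ⊗ -2) ⊕ (9 ⊕ -2)) gives -2.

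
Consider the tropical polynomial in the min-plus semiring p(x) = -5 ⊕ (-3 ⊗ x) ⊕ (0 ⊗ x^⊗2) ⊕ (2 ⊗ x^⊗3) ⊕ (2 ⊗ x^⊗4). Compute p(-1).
p(-1) = -5

A tropical monomial a ⊗ x^⊗i evaluates to a + i · x. Evaluating each term at x = -1:
  Term 0 contributes -5 + 0 · -1 = -5
  Term 1 contributes -3 + 1 · -1 = -4
  Term 2 contributes 0 + 2 · -1 = -2
  Term 3 contributes 2 + 3 · -1 = -1
  Term 4 contributes 2 + 4 · -1 = -2
p(-1) = ⊕ of these = min[-5, -4, -2, -1, -2] = -5.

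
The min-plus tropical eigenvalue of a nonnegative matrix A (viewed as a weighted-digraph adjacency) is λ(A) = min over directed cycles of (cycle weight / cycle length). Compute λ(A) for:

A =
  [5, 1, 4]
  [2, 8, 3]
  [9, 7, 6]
λ(A) = 3/2

Enumerate directed cycles and compute their means (weight / length). Sample:
  cycle 0 → 0: weight = 5, length = 1, mean = 5/1 ≈ 5.000
  cycle 1 → 1: weight = 8, length = 1, mean = 8/1 ≈ 8.000
  cycle 2 → 2: weight = 6, length = 1, mean = 6/1 ≈ 6.000
  cycle 0 → 1 → 0: weight = 3, length = 2, mean = 3/2 ≈ 1.500
  cycle 0 → 2 → 0: weight = 13, length = 2, mean = 13/2 ≈ 6.500
  cycle 1 → 0 → 1: weight = 3, length = 2, mean = 3/2 ≈ 1.500
Minimum mean = 1.500, attained e.g. along the cycle 0 → 1 → 0 with weight 3 and length 2. So λ(A) = 3/2 = 3/2.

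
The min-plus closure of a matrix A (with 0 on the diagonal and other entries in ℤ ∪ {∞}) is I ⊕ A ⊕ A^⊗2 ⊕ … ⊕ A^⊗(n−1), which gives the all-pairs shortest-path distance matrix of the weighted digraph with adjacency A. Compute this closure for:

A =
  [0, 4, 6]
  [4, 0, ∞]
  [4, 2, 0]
Closure =
  [0, 4, 6]
  [4, 0, 10]
  [4, 2, 0]

This is the Floyd-Warshall all-pairs shortest-path computation. For each intermediate vertex k = 0, 1, …, 2, update dist[i][j] ← min(dist[i][j], dist[i][k] + dist[k][j]). The final matrix gives, for each (i, j), the minimum total weight of any directed path from i to j (possibly empty when i = j).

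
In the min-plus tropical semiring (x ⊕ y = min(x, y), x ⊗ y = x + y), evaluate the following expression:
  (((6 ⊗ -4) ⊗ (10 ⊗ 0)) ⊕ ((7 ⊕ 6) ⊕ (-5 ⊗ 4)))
(((6 ⊗ -4) ⊗ (10 ⊗ 0)) ⊕ ((7 ⊕ 6) ⊕ (-5 ⊗ 4))) = -1

Expand innermost to outermost. Recall ⊕ takes the minimum of its arguments and ⊗ takes their sum. Working out the expression (((6 ⊗ -4) ⊗ (10 ⊗ 0)) ⊕ ((7 ⊕ 6) ⊕ (-5 ⊗ 4))) gives -1.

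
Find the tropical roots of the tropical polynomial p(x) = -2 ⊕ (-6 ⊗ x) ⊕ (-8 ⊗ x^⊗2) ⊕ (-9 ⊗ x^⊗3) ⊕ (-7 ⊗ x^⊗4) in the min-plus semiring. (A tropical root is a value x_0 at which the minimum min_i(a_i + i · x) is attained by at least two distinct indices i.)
Roots: {-2, 1, 2, 4}

Each tropical root is a break point of the lower envelope of the lines y = a_i + i · x (there are 5 lines, with slopes 0, 1, ..., 4). Only the lines that attain the minimum somewhere contribute to roots; other lines are dominated. Here the surviving (envelope) indices are i = 4, i = 3, i = 2, i = 1, i = 0.
Intersections between consecutive envelope lines give the roots: for adjacent envelope indices i < j the intersection is x = (a_i − a_j) / (j − i). Reading off the sorted break points: {-2, 1, 2, 4}.
Verification: at each break x_0, at least two indices attain the minimum of min_i(a_i + i · x_0).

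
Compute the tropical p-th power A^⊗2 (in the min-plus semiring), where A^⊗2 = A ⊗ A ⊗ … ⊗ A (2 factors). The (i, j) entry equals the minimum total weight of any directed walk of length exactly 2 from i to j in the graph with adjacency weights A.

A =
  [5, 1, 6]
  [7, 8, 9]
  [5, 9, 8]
A^⊗2 =
  [8, 6, 10]
  [12, 8, 13]
  [10, 6, 11]

Each entry (A^⊗2)_ij equals the minimum over all length-2 walks i = v_0 → v_1 → … → v_2 = j of Σ_t A[v_t][v_{t+1}]. For example, for (i, j) = (0, 2) we minimise over 3 possible intermediate vertex sequences; the minimum is 10, attained along the walk 0 → 1 → 2.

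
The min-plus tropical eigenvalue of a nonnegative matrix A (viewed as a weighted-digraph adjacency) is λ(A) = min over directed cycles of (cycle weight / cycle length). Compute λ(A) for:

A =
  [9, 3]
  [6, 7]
λ(A) = 9/2

Enumerate directed cycles and compute their means (weight / length). Sample:
  cycle 0 → 0: weight = 9, length = 1, mean = 9/1 ≈ 9.000
  cycle 1 → 1: weight = 7, length = 1, mean = 7/1 ≈ 7.000
  cycle 0 → 1 → 0: weight = 9, length = 2, mean = 9/2 ≈ 4.500
  cycle 1 → 0 → 1: weight = 9, length = 2, mean = 9/2 ≈ 4.500
Minimum mean = 4.500, attained e.g. along the cycle 0 → 1 → 0 with weight 9 and length 2. So λ(A) = 9/2 = 9/2.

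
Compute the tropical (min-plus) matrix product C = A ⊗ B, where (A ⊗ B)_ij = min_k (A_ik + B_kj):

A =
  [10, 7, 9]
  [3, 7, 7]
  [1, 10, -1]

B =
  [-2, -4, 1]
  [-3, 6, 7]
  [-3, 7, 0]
A ⊗ B =
  [4, 6, 9]
  [1, -1, 4]
  [-4, -3, -1]

Apply the min-plus product entry-by-entry:
  C[0][0] = min over k of (A[0][0] + B[0][0] = 10 + -2 = 8, A[0][1] + B[1][0] = 7 + -3 = 4, A[0][2] + B[2][0] = 9 + -3 = 6) = 4 (attained at k = 1)
  C[0][1] = min over k of (A[0][0] + B[0][1] = 10 + -4 = 6, A[0][1] + B[1][1] = 7 + 6 = 13, A[0][2] + B[2][1] = 9 + 7 = 16) = 6 (attained at k = 0)
  C[0][2] = min over k of (A[0][0] + B[0][2] = 10 + 1 = 11, A[0][1] + B[1][2] = 7 + 7 = 14, A[0][2] + B[2][2] = 9 + 0 = 9) = 9 (attained at k = 2)
  C[1][0] = min over k of (A[1][0] + B[0][0] = 3 + -2 = 1, A[1][1] + B[1][0] = 7 + -3 = 4, A[1][2] + B[2][0] = 7 + -3 = 4) = 1 (attained at k = 0)
  C[1][1] = min over k of (A[1][0] + B[0][1] = 3 + -4 = -1, A[1][1] + B[1][1] = 7 + 6 = 13, A[1][2] + B[2][1] = 7 + 7 = 14) = -1 (attained at k = 0)
  C[1][2] = min over k of (A[1][0] + B[0][2] = 3 + 1 = 4, A[1][1] + B[1][2] = 7 + 7 = 14, A[1][2] + B[2][2] = 7 + 0 = 7) = 4 (attained at k = 0)
  C[2][0] = min over k of (A[2][0] + B[0][0] = 1 + -2 = -1, A[2][1] + B[1][0] = 10 + -3 = 7, A[2][2] + B[2][0] = -1 + -3 = -4) = -4 (attained at k = 2)
  C[2][1] = min over k of (A[2][0] + B[0][1] = 1 + -4 = -3, A[2][1] + B[1][1] = 10 + 6 = 16, A[2][2] + B[2][1] = -1 + 7 = 6) = -3 (attained at k = 0)
  C[2][2] = min over k of (A[2][0] + B[0][2] = 1 + 1 = 2, A[2][1] + B[1][2] = 10 + 7 = 17, A[2][2] + B[2][2] = -1 + 0 = -1) = -1 (attained at k = 2)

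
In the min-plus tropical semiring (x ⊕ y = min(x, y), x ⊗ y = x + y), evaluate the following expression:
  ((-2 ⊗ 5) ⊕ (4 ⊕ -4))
((-2 ⊗ 5) ⊕ (4 ⊕ -4)) = -4

Expand innermost to outermost. Recall ⊕ takes the minimum of its arguments and ⊗ takes their sum. Working out the expression ((-2 ⊗ 5) ⊕ (4 ⊕ -4)) gives -4.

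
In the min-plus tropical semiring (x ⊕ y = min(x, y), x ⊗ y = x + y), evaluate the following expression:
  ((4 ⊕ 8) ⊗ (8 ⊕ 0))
((4 ⊕ 8) ⊗ (8 ⊕ 0)) = 4

Expand innermost to outermost. Recall ⊕ takes the minimum of its arguments and ⊗ takes their sum. Working out the expression ((4 ⊕ 8) ⊗ (8 ⊕ 0)) gives 4.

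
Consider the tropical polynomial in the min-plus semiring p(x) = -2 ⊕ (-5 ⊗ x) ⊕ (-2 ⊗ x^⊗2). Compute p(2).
p(2) = -3

A tropical monomial a ⊗ x^⊗i evaluates to a + i · x. Evaluating each term at x = 2:
  Term 0 contributes -2 + 0 · 2 = -2
  Term 1 contributes -5 + 1 · 2 = -3
  Term 2 contributes -2 + 2 · 2 = 2
p(2) = ⊕ of these = min[-2, -3, 2] = -3.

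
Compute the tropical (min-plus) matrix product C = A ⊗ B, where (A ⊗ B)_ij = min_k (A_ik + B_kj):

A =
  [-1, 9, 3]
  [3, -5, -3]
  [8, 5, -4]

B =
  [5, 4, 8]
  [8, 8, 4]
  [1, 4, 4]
A ⊗ B =
  [4, 3, 7]
  [-2, 1, -1]
  [-3, 0, 0]

Apply the min-plus product entry-by-entry:
  C[0][0] = min over k of (A[0][0] + B[0][0] = -1 + 5 = 4, A[0][1] + B[1][0] = 9 + 8 = 17, A[0][2] + B[2][0] = 3 + 1 = 4) = 4 (attained at k = 0)
  C[0][1] = min over k of (A[0][0] + B[0][1] = -1 + 4 = 3, A[0][1] + B[1][1] = 9 + 8 = 17, A[0][2] + B[2][1] = 3 + 4 = 7) = 3 (attained at k = 0)
  C[0][2] = min over k of (A[0][0] + B[0][2] = -1 + 8 = 7, A[0][1] + B[1][2] = 9 + 4 = 13, A[0][2] + B[2][2] = 3 + 4 = 7) = 7 (attained at k = 0)
  C[1][0] = min over k of (A[1][0] + B[0][0] = 3 + 5 = 8, A[1][1] + B[1][0] = -5 + 8 = 3, A[1][2] + B[2][0] = -3 + 1 = -2) = -2 (attained at k = 2)
  C[1][1] = min over k of (A[1][0] + B[0][1] = 3 + 4 = 7, A[1][1] + B[1][1] = -5 + 8 = 3, A[1][2] + B[2][1] = -3 + 4 = 1) = 1 (attained at k = 2)
  C[1][2] = min over k of (A[1][0] + B[0][2] = 3 + 8 = 11, A[1][1] + B[1][2] = -5 + 4 = -1, A[1][2] + B[2][2] = -3 + 4 = 1) = -1 (attained at k = 1)
  C[2][0] = min over k of (A[2][0] + B[0][0] = 8 + 5 = 13, A[2][1] + B[1][0] = 5 + 8 = 13, A[2][2] + B[2][0] = -4 + 1 = -3) = -3 (attained at k = 2)
  C[2][1] = min over k of (A[2][0] + B[0][1] = 8 + 4 = 12, A[2][1] + B[1][1] = 5 + 8 = 13, A[2][2] + B[2][1] = -4 + 4 = 0) = 0 (attained at k = 2)
  C[2][2] = min over k of (A[2][0] + B[0][2] = 8 + 8 = 16, A[2][1] + B[1][2] = 5 + 4 = 9, A[2][2] + B[2][2] = -4 + 4 = 0) = 0 (attained at k = 2)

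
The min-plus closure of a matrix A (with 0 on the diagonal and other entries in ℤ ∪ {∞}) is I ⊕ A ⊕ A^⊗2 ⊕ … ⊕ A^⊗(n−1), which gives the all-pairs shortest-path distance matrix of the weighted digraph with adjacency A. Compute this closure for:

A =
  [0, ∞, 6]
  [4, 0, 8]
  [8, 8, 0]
Closure =
  [0, 14, 6]
  [4, 0, 8]
  [8, 8, 0]

This is the Floyd-Warshall all-pairs shortest-path computation. For each intermediate vertex k = 0, 1, …, 2, update dist[i][j] ← min(dist[i][j], dist[i][k] + dist[k][j]). The final matrix gives, for each (i, j), the minimum total weight of any directed path from i to j (possibly empty when i = j).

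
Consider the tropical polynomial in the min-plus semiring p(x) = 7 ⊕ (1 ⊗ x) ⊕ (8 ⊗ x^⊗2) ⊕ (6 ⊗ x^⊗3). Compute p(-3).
p(-3) = -3

A tropical monomial a ⊗ x^⊗i evaluates to a + i · x. Evaluating each term at x = -3:
  Term 0 contributes 7 + 0 · -3 = 7
  Term 1 contributes 1 + 1 · -3 = -2
  Term 2 contributes 8 + 2 · -3 = 2
  Term 3 contributes 6 + 3 · -3 = -3
p(-3) = ⊕ of these = min[7, -2, 2, -3] = -3.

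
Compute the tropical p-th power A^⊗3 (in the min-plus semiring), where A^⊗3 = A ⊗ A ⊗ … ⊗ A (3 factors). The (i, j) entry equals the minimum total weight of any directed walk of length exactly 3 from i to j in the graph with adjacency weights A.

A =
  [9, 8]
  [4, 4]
A^⊗3 =
  [16, 16]
  [12, 12]

Each entry (A^⊗3)_ij equals the minimum over all length-3 walks i = v_0 → v_1 → … → v_3 = j of Σ_t A[v_t][v_{t+1}]. For example, for (i, j) = (0, 1) we minimise over 4 possible intermediate vertex sequences; the minimum is 16, attained along the walk 0 → 1 → 1 → 1.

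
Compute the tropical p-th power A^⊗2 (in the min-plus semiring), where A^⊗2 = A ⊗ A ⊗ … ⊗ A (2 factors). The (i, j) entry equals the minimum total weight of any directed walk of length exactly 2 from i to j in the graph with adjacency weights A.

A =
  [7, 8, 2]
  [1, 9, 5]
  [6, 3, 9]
A^⊗2 =
  [8, 5, 9]
  [8, 8, 3]
  [4, 12, 8]

Each entry (A^⊗2)_ij equals the minimum over all length-2 walks i = v_0 → v_1 → … → v_2 = j of Σ_t A[v_t][v_{t+1}]. For example, for (i, j) = (0, 2) we minimise over 3 possible intermediate vertex sequences; the minimum is 9, attained along the walk 0 → 0 → 2.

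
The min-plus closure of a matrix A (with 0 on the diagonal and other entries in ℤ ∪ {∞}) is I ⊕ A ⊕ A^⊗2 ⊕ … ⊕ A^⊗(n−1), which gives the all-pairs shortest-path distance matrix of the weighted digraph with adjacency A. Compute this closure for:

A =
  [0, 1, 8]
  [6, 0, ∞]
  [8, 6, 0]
Closure =
  [0, 1, 8]
  [6, 0, 14]
  [8, 6, 0]

This is the Floyd-Warshall all-pairs shortest-path computation. For each intermediate vertex k = 0, 1, …, 2, update dist[i][j] ← min(dist[i][j], dist[i][k] + dist[k][j]). The final matrix gives, for each (i, j), the minimum total weight of any directed path from i to j (possibly empty when i = j).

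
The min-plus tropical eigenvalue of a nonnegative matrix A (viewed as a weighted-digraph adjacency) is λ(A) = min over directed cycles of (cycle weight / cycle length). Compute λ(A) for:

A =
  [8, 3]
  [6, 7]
λ(A) = 9/2

Enumerate directed cycles and compute their means (weight / length). Sample:
  cycle 0 → 0: weight = 8, length = 1, mean = 8/1 ≈ 8.000
  cycle 1 → 1: weight = 7, length = 1, mean = 7/1 ≈ 7.000
  cycle 0 → 1 → 0: weight = 9, length = 2, mean = 9/2 ≈ 4.500
  cycle 1 → 0 → 1: weight = 9, length = 2, mean = 9/2 ≈ 4.500
Minimum mean = 4.500, attained e.g. along the cycle 0 → 1 → 0 with weight 9 and length 2. So λ(A) = 9/2 = 9/2.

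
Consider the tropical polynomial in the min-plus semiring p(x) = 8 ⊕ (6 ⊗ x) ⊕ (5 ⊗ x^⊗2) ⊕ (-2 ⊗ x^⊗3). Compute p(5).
p(5) = 8

A tropical monomial a ⊗ x^⊗i evaluates to a + i · x. Evaluating each term at x = 5:
  Term 0 contributes 8 + 0 · 5 = 8
  Term 1 contributes 6 + 1 · 5 = 11
  Term 2 contributes 5 + 2 · 5 = 15
  Term 3 contributes -2 + 3 · 5 = 13
p(5) = ⊕ of these = min[8, 11, 15, 13] = 8.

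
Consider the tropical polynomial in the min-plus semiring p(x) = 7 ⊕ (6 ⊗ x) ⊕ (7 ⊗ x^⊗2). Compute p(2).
p(2) = 7

A tropical monomial a ⊗ x^⊗i evaluates to a + i · x. Evaluating each term at x = 2:
  Term 0 contributes 7 + 0 · 2 = 7
  Term 1 contributes 6 + 1 · 2 = 8
  Term 2 contributes 7 + 2 · 2 = 11
p(2) = ⊕ of these = min[7, 8, 11] = 7.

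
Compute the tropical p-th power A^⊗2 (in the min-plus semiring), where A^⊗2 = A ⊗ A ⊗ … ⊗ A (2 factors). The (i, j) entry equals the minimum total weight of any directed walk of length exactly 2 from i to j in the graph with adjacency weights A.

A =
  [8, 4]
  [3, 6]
A^⊗2 =
  [7, 10]
  [9, 7]

Each entry (A^⊗2)_ij equals the minimum over all length-2 walks i = v_0 → v_1 → … → v_2 = j of Σ_t A[v_t][v_{t+1}]. For example, for (i, j) = (0, 1) we minimise over 2 possible intermediate vertex sequences; the minimum is 10, attained along the walk 0 → 1 → 1.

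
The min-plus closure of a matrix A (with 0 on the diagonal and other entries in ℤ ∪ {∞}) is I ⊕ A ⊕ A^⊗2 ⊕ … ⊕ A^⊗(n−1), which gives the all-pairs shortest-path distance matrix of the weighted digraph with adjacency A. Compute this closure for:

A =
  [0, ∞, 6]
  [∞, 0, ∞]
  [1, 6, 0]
Closure =
  [0, 12, 6]
  [∞, 0, ∞]
  [1, 6, 0]

This is the Floyd-Warshall all-pairs shortest-path computation. For each intermediate vertex k = 0, 1, …, 2, update dist[i][j] ← min(dist[i][j], dist[i][k] + dist[k][j]). The final matrix gives, for each (i, j), the minimum total weight of any directed path from i to j (possibly empty when i = j).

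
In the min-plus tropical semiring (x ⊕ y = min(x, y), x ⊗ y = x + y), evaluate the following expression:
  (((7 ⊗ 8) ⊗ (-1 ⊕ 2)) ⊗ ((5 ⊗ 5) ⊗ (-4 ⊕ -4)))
(((7 ⊗ 8) ⊗ (-1 ⊕ 2)) ⊗ ((5 ⊗ 5) ⊗ (-4 ⊕ -4))) = 20

Expand innermost to outermost. Recall ⊕ takes the minimum of its arguments and ⊗ takes their sum. Working out the expression (((7 ⊗ 8) ⊗ (-1 ⊕ 2)) ⊗ ((5 ⊗ 5) ⊗ (-4 ⊕ -4))) gives 20.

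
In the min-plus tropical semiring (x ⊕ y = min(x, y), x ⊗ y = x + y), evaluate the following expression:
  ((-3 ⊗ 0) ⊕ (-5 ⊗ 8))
((-3 ⊗ 0) ⊕ (-5 ⊗ 8)) = -3

Expand innermost to outermost. Recall ⊕ takes the minimum of its arguments and ⊗ takes their sum. Working out the expression ((-3 ⊗ 0) ⊕ (-5 ⊗ 8)) gives -3.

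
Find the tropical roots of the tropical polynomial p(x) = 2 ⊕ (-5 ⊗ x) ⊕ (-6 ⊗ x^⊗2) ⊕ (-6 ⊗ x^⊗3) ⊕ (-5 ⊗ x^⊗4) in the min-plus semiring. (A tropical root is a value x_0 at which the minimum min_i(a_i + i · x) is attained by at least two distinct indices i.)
Roots: {-1, 0, 1, 7}

Each tropical root is a break point of the lower envelope of the lines y = a_i + i · x (there are 5 lines, with slopes 0, 1, ..., 4). Only the lines that attain the minimum somewhere contribute to roots; other lines are dominated. Here the surviving (envelope) indices are i = 4, i = 3, i = 2, i = 1, i = 0.
Intersections between consecutive envelope lines give the roots: for adjacent envelope indices i < j the intersection is x = (a_i − a_j) / (j − i). Reading off the sorted break points: {-1, 0, 1, 7}.
Verification: at each break x_0, at least two indices attain the minimum of min_i(a_i + i · x_0).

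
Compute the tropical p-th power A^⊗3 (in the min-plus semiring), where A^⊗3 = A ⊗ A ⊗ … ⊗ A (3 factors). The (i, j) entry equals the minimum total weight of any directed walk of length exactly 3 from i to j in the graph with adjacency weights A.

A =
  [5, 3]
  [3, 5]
A^⊗3 =
  [11, 9]
  [9, 11]

Each entry (A^⊗3)_ij equals the minimum over all length-3 walks i = v_0 → v_1 → … → v_3 = j of Σ_t A[v_t][v_{t+1}]. For example, for (i, j) = (0, 1) we minimise over 4 possible intermediate vertex sequences; the minimum is 9, attained along the walk 0 → 1 → 0 → 1.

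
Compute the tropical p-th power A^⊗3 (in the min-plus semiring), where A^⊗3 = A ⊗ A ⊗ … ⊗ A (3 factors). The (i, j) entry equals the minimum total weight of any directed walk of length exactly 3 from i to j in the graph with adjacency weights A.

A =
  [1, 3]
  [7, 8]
A^⊗3 =
  [3, 5]
  [9, 11]

Each entry (A^⊗3)_ij equals the minimum over all length-3 walks i = v_0 → v_1 → … → v_3 = j of Σ_t A[v_t][v_{t+1}]. For example, for (i, j) = (0, 1) we minimise over 4 possible intermediate vertex sequences; the minimum is 5, attained along the walk 0 → 0 → 0 → 1.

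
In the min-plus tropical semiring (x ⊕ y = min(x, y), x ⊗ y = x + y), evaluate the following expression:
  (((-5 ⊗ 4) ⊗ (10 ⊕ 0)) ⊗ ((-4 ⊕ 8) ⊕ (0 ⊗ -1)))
(((-5 ⊗ 4) ⊗ (10 ⊕ 0)) ⊗ ((-4 ⊕ 8) ⊕ (0 ⊗ -1))) = -5

Expand innermost to outermost. Recall ⊕ takes the minimum of its arguments and ⊗ takes their sum. Working out the expression (((-5 ⊗ 4) ⊗ (10 ⊕ 0)) ⊗ ((-4 ⊕ 8) ⊕ (0 ⊗ -1))) gives -5.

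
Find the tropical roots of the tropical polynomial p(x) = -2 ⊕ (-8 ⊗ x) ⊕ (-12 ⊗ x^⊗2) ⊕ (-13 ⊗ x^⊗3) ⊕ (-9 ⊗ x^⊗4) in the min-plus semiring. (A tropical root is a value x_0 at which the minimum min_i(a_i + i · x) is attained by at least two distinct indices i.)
Roots: {-4, 1, 4, 6}

Each tropical root is a break point of the lower envelope of the lines y = a_i + i · x (there are 5 lines, with slopes 0, 1, ..., 4). Only the lines that attain the minimum somewhere contribute to roots; other lines are dominated. Here the surviving (envelope) indices are i = 4, i = 3, i = 2, i = 1, i = 0.
Intersections between consecutive envelope lines give the roots: for adjacent envelope indices i < j the intersection is x = (a_i − a_j) / (j − i). Reading off the sorted break points: {-4, 1, 4, 6}.
Verification: at each break x_0, at least two indices attain the minimum of min_i(a_i + i · x_0).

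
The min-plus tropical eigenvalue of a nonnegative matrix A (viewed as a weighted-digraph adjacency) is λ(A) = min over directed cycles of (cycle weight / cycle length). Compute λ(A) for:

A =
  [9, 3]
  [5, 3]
λ(A) = 3

Enumerate directed cycles and compute their means (weight / length). Sample:
  cycle 0 → 0: weight = 9, length = 1, mean = 9/1 ≈ 9.000
  cycle 1 → 1: weight = 3, length = 1, mean = 3/1 ≈ 3.000
  cycle 0 → 1 → 0: weight = 8, length = 2, mean = 8/2 ≈ 4.000
  cycle 1 → 0 → 1: weight = 8, length = 2, mean = 8/2 ≈ 4.000
Minimum mean = 3.000, attained e.g. along the cycle 1 → 1 with weight 3 and length 1. So λ(A) = 3/1 = 3.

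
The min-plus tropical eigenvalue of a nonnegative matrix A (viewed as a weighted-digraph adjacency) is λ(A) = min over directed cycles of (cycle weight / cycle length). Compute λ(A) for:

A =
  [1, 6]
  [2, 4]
λ(A) = 1

Enumerate directed cycles and compute their means (weight / length). Sample:
  cycle 0 → 0: weight = 1, length = 1, mean = 1/1 ≈ 1.000
  cycle 1 → 1: weight = 4, length = 1, mean = 4/1 ≈ 4.000
  cycle 0 → 1 → 0: weight = 8, length = 2, mean = 8/2 ≈ 4.000
  cycle 1 → 0 → 1: weight = 8, length = 2, mean = 8/2 ≈ 4.000
Minimum mean = 1.000, attained e.g. along the cycle 0 → 0 with weight 1 and length 1. So λ(A) = 1/1 = 1.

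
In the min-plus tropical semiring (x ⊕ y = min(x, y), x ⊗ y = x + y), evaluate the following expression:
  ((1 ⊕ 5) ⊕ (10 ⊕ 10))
((1 ⊕ 5) ⊕ (10 ⊕ 10)) = 1

Expand innermost to outermost. Recall ⊕ takes the minimum of its arguments and ⊗ takes their sum. Working out the expression ((1 ⊕ 5) ⊕ (10 ⊕ 10)) gives 1.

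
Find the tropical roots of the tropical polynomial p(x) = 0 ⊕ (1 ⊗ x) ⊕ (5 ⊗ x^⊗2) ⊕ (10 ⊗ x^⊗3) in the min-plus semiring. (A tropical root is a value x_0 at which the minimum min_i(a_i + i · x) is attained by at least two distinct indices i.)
Roots: {-5, -4, -1}

Each tropical root is a break point of the lower envelope of the lines y = a_i + i · x (there are 4 lines, with slopes 0, 1, ..., 3). Only the lines that attain the minimum somewhere contribute to roots; other lines are dominated. Here the surviving (envelope) indices are i = 3, i = 2, i = 1, i = 0.
Intersections between consecutive envelope lines give the roots: for adjacent envelope indices i < j the intersection is x = (a_i − a_j) / (j − i). Reading off the sorted break points: {-5, -4, -1}.
Verification: at each break x_0, at least two indices attain the minimum of min_i(a_i + i · x_0).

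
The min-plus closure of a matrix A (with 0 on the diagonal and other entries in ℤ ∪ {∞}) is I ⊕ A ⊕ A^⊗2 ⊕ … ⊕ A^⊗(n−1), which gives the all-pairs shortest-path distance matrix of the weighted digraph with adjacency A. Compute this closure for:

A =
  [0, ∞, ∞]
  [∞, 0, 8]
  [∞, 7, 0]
Closure =
  [0, ∞, ∞]
  [∞, 0, 8]
  [∞, 7, 0]

This is the Floyd-Warshall all-pairs shortest-path computation. For each intermediate vertex k = 0, 1, …, 2, update dist[i][j] ← min(dist[i][j], dist[i][k] + dist[k][j]). The final matrix gives, for each (i, j), the minimum total weight of any directed path from i to j (possibly empty when i = j).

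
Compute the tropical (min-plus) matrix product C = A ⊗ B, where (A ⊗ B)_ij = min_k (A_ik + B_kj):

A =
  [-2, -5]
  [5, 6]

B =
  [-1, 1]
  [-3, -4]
A ⊗ B =
  [-8, -9]
  [3, 2]

Apply the min-plus product entry-by-entry:
  C[0][0] = min over k of (A[0][0] + B[0][0] = -2 + -1 = -3, A[0][1] + B[1][0] = -5 + -3 = -8) = -8 (attained at k = 1)
  C[0][1] = min over k of (A[0][0] + B[0][1] = -2 + 1 = -1, A[0][1] + B[1][1] = -5 + -4 = -9) = -9 (attained at k = 1)
  C[1][0] = min over k of (A[1][0] + B[0][0] = 5 + -1 = 4, A[1][1] + B[1][0] = 6 + -3 = 3) = 3 (attained at k = 1)
  C[1][1] = min over k of (A[1][0] + B[0][1] = 5 + 1 = 6, A[1][1] + B[1][1] = 6 + -4 = 2) = 2 (attained at k = 1)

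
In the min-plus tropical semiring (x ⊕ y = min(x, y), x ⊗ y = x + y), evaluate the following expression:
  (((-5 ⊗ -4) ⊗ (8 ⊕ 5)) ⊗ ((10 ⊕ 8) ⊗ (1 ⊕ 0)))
(((-5 ⊗ -4) ⊗ (8 ⊕ 5)) ⊗ ((10 ⊕ 8) ⊗ (1 ⊕ 0))) = 4

Expand innermost to outermost. Recall ⊕ takes the minimum of its arguments and ⊗ takes their sum. Working out the expression (((-5 ⊗ -4) ⊗ (8 ⊕ 5)) ⊗ ((10 ⊕ 8) ⊗ (1 ⊕ 0))) gives 4.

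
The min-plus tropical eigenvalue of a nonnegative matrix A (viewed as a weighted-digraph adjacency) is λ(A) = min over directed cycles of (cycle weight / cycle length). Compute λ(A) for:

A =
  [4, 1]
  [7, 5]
λ(A) = 4

Enumerate directed cycles and compute their means (weight / length). Sample:
  cycle 0 → 0: weight = 4, length = 1, mean = 4/1 ≈ 4.000
  cycle 1 → 1: weight = 5, length = 1, mean = 5/1 ≈ 5.000
  cycle 0 → 1 → 0: weight = 8, length = 2, mean = 8/2 ≈ 4.000
  cycle 1 → 0 → 1: weight = 8, length = 2, mean = 8/2 ≈ 4.000
Minimum mean = 4.000, attained e.g. along the cycle 0 → 0 with weight 4 and length 1. So λ(A) = 4/1 = 4.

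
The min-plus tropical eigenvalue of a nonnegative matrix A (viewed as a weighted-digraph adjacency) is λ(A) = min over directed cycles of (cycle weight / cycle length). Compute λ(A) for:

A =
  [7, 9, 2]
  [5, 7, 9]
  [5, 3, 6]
λ(A) = 10/3

Enumerate directed cycles and compute their means (weight / length). Sample:
  cycle 0 → 0: weight = 7, length = 1, mean = 7/1 ≈ 7.000
  cycle 1 → 1: weight = 7, length = 1, mean = 7/1 ≈ 7.000
  cycle 2 → 2: weight = 6, length = 1, mean = 6/1 ≈ 6.000
  cycle 0 → 1 → 0: weight = 14, length = 2, mean = 14/2 ≈ 7.000
  cycle 0 → 2 → 0: weight = 7, length = 2, mean = 7/2 ≈ 3.500
  cycle 1 → 0 → 1: weight = 14, length = 2, mean = 14/2 ≈ 7.000
Minimum mean = 3.333, attained e.g. along the cycle 0 → 2 → 1 → 0 with weight 10 and length 3. So λ(A) = 10/3 = 10/3.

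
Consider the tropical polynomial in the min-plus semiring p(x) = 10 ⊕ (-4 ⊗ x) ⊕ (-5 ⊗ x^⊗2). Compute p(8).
p(8) = 4

A tropical monomial a ⊗ x^⊗i evaluates to a + i · x. Evaluating each term at x = 8:
  Term 0 contributes 10 + 0 · 8 = 10
  Term 1 contributes -4 + 1 · 8 = 4
  Term 2 contributes -5 + 2 · 8 = 11
p(8) = ⊕ of these = min[10, 4, 11] = 4.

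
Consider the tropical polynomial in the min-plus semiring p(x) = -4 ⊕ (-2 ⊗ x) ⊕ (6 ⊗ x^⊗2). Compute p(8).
p(8) = -4

A tropical monomial a ⊗ x^⊗i evaluates to a + i · x. Evaluating each term at x = 8:
  Term 0 contributes -4 + 0 · 8 = -4
  Term 1 contributes -2 + 1 · 8 = 6
  Term 2 contributes 6 + 2 · 8 = 22
p(8) = ⊕ of these = min[-4, 6, 22] = -4.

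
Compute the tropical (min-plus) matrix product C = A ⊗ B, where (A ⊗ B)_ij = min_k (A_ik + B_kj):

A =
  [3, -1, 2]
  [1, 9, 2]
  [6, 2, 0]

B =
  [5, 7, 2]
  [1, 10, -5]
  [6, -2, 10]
A ⊗ B =
  [0, 0, -6]
  [6, 0, 3]
  [3, -2, -3]

Apply the min-plus product entry-by-entry:
  C[0][0] = min over k of (A[0][0] + B[0][0] = 3 + 5 = 8, A[0][1] + B[1][0] = -1 + 1 = 0, A[0][2] + B[2][0] = 2 + 6 = 8) = 0 (attained at k = 1)
  C[0][1] = min over k of (A[0][0] + B[0][1] = 3 + 7 = 10, A[0][1] + B[1][1] = -1 + 10 = 9, A[0][2] + B[2][1] = 2 + -2 = 0) = 0 (attained at k = 2)
  C[0][2] = min over k of (A[0][0] + B[0][2] = 3 + 2 = 5, A[0][1] + B[1][2] = -1 + -5 = -6, A[0][2] + B[2][2] = 2 + 10 = 12) = -6 (attained at k = 1)
  C[1][0] = min over k of (A[1][0] + B[0][0] = 1 + 5 = 6, A[1][1] + B[1][0] = 9 + 1 = 10, A[1][2] + B[2][0] = 2 + 6 = 8) = 6 (attained at k = 0)
  C[1][1] = min over k of (A[1][0] + B[0][1] = 1 + 7 = 8, A[1][1] + B[1][1] = 9 + 10 = 19, A[1][2] + B[2][1] = 2 + -2 = 0) = 0 (attained at k = 2)
  C[1][2] = min over k of (A[1][0] + B[0][2] = 1 + 2 = 3, A[1][1] + B[1][2] = 9 + -5 = 4, A[1][2] + B[2][2] = 2 + 10 = 12) = 3 (attained at k = 0)
  C[2][0] = min over k of (A[2][0] + B[0][0] = 6 + 5 = 11, A[2][1] + B[1][0] = 2 + 1 = 3, A[2][2] + B[2][0] = 0 + 6 = 6) = 3 (attained at k = 1)
  C[2][1] = min over k of (A[2][0] + B[0][1] = 6 + 7 = 13, A[2][1] + B[1][1] = 2 + 10 = 12, A[2][2] + B[2][1] = 0 + -2 = -2) = -2 (attained at k = 2)
  C[2][2] = min over k of (A[2][0] + B[0][2] = 6 + 2 = 8, A[2][1] + B[1][2] = 2 + -5 = -3, A[2][2] + B[2][2] = 0 + 10 = 10) = -3 (attained at k = 1)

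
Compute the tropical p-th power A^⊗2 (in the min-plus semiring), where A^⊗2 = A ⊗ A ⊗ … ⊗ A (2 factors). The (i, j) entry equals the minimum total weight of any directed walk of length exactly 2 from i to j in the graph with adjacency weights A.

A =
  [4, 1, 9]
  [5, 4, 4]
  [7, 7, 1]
A^⊗2 =
  [6, 5, 5]
  [9, 6, 5]
  [8, 8, 2]

Each entry (A^⊗2)_ij equals the minimum over all length-2 walks i = v_0 → v_1 → … → v_2 = j of Σ_t A[v_t][v_{t+1}]. For example, for (i, j) = (0, 2) we minimise over 3 possible intermediate vertex sequences; the minimum is 5, attained along the walk 0 → 1 → 2.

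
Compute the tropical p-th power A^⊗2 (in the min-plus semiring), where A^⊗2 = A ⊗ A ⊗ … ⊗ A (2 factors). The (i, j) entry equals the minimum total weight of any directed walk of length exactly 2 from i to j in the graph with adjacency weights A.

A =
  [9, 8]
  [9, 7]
A^⊗2 =
  [17, 15]
  [16, 14]

Each entry (A^⊗2)_ij equals the minimum over all length-2 walks i = v_0 → v_1 → … → v_2 = j of Σ_t A[v_t][v_{t+1}]. For example, for (i, j) = (0, 1) we minimise over 2 possible intermediate vertex sequences; the minimum is 15, attained along the walk 0 → 1 → 1.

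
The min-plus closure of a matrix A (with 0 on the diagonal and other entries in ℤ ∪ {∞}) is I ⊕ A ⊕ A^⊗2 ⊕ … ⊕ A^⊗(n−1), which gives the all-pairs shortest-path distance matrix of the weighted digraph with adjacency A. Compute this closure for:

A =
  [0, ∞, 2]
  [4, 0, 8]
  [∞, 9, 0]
Closure =
  [0, 11, 2]
  [4, 0, 6]
  [13, 9, 0]

This is the Floyd-Warshall all-pairs shortest-path computation. For each intermediate vertex k = 0, 1, …, 2, update dist[i][j] ← min(dist[i][j], dist[i][k] + dist[k][j]). The final matrix gives, for each (i, j), the minimum total weight of any directed path from i to j (possibly empty when i = j).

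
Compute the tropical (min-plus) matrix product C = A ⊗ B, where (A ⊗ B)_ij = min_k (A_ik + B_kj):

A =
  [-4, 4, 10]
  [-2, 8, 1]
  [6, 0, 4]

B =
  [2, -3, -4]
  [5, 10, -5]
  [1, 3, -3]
A ⊗ B =
  [-2, -7, -8]
  [0, -5, -6]
  [5, 3, -5]

Apply the min-plus product entry-by-entry:
  C[0][0] = min over k of (A[0][0] + B[0][0] = -4 + 2 = -2, A[0][1] + B[1][0] = 4 + 5 = 9, A[0][2] + B[2][0] = 10 + 1 = 11) = -2 (attained at k = 0)
  C[0][1] = min over k of (A[0][0] + B[0][1] = -4 + -3 = -7, A[0][1] + B[1][1] = 4 + 10 = 14, A[0][2] + B[2][1] = 10 + 3 = 13) = -7 (attained at k = 0)
  C[0][2] = min over k of (A[0][0] + B[0][2] = -4 + -4 = -8, A[0][1] + B[1][2] = 4 + -5 = -1, A[0][2] + B[2][2] = 10 + -3 = 7) = -8 (attained at k = 0)
  C[1][0] = min over k of (A[1][0] + B[0][0] = -2 + 2 = 0, A[1][1] + B[1][0] = 8 + 5 = 13, A[1][2] + B[2][0] = 1 + 1 = 2) = 0 (attained at k = 0)
  C[1][1] = min over k of (A[1][0] + B[0][1] = -2 + -3 = -5, A[1][1] + B[1][1] = 8 + 10 = 18, A[1][2] + B[2][1] = 1 + 3 = 4) = -5 (attained at k = 0)
  C[1][2] = min over k of (A[1][0] + B[0][2] = -2 + -4 = -6, A[1][1] + B[1][2] = 8 + -5 = 3, A[1][2] + B[2][2] = 1 + -3 = -2) = -6 (attained at k = 0)
  C[2][0] = min over k of (A[2][0] + B[0][0] = 6 + 2 = 8, A[2][1] + B[1][0] = 0 + 5 = 5, A[2][2] + B[2][0] = 4 + 1 = 5) = 5 (attained at k = 1)
  C[2][1] = min over k of (A[2][0] + B[0][1] = 6 + -3 = 3, A[2][1] + B[1][1] = 0 + 10 = 10, A[2][2] + B[2][1] = 4 + 3 = 7) = 3 (attained at k = 0)
  C[2][2] = min over k of (A[2][0] + B[0][2] = 6 + -4 = 2, A[2][1] + B[1][2] = 0 + -5 = -5, A[2][2] + B[2][2] = 4 + -3 = 1) = -5 (attained at k = 1)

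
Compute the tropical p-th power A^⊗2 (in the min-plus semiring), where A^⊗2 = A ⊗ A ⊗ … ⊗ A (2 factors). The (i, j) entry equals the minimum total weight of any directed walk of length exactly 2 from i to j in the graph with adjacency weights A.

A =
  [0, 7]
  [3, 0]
A^⊗2 =
  [0, 7]
  [3, 0]

Each entry (A^⊗2)_ij equals the minimum over all length-2 walks i = v_0 → v_1 → … → v_2 = j of Σ_t A[v_t][v_{t+1}]. For example, for (i, j) = (0, 1) we minimise over 2 possible intermediate vertex sequences; the minimum is 7, attained along the walk 0 → 0 → 1.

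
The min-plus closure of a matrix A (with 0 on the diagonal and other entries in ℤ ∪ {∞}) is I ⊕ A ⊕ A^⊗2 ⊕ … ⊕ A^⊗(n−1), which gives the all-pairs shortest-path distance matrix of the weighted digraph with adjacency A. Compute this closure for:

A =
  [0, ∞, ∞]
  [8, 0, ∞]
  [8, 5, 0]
Closure =
  [0, ∞, ∞]
  [8, 0, ∞]
  [8, 5, 0]

This is the Floyd-Warshall all-pairs shortest-path computation. For each intermediate vertex k = 0, 1, …, 2, update dist[i][j] ← min(dist[i][j], dist[i][k] + dist[k][j]). The final matrix gives, for each (i, j), the minimum total weight of any directed path from i to j (possibly empty when i = j).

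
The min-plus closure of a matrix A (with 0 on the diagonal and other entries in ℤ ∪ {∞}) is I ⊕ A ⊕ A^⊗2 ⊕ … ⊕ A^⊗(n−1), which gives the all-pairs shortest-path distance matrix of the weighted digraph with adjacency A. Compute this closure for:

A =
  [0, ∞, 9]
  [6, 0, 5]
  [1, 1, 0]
Closure =
  [0, 10, 9]
  [6, 0, 5]
  [1, 1, 0]

This is the Floyd-Warshall all-pairs shortest-path computation. For each intermediate vertex k = 0, 1, …, 2, update dist[i][j] ← min(dist[i][j], dist[i][k] + dist[k][j]). The final matrix gives, for each (i, j), the minimum total weight of any directed path from i to j (possibly empty when i = j).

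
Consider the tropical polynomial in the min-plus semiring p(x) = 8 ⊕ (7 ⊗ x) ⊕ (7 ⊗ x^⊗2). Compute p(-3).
p(-3) = 1

A tropical monomial a ⊗ x^⊗i evaluates to a + i · x. Evaluating each term at x = -3:
  Term 0 contributes 8 + 0 · -3 = 8
  Term 1 contributes 7 + 1 · -3 = 4
  Term 2 contributes 7 + 2 · -3 = 1
p(-3) = ⊕ of these = min[8, 4, 1] = 1.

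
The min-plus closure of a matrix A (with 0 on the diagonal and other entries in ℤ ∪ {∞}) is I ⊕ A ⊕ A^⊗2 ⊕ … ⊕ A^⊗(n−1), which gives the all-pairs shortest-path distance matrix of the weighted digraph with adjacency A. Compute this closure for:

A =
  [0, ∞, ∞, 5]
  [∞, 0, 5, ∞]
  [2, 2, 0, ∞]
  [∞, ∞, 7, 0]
Closure =
  [0, 14, 12, 5]
  [7, 0, 5, 12]
  [2, 2, 0, 7]
  [9, 9, 7, 0]

This is the Floyd-Warshall all-pairs shortest-path computation. For each intermediate vertex k = 0, 1, …, 3, update dist[i][j] ← min(dist[i][j], dist[i][k] + dist[k][j]). The final matrix gives, for each (i, j), the minimum total weight of any directed path from i to j (possibly empty when i = j).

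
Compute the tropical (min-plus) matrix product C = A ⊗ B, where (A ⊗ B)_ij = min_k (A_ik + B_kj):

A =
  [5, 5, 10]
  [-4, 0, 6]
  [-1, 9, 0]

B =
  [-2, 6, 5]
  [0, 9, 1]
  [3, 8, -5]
A ⊗ B =
  [3, 11, 5]
  [-6, 2, 1]
  [-3, 5, -5]

Apply the min-plus product entry-by-entry:
  C[0][0] = min over k of (A[0][0] + B[0][0] = 5 + -2 = 3, A[0][1] + B[1][0] = 5 + 0 = 5, A[0][2] + B[2][0] = 10 + 3 = 13) = 3 (attained at k = 0)
  C[0][1] = min over k of (A[0][0] + B[0][1] = 5 + 6 = 11, A[0][1] + B[1][1] = 5 + 9 = 14, A[0][2] + B[2][1] = 10 + 8 = 18) = 11 (attained at k = 0)
  C[0][2] = min over k of (A[0][0] + B[0][2] = 5 + 5 = 10, A[0][1] + B[1][2] = 5 + 1 = 6, A[0][2] + B[2][2] = 10 + -5 = 5) = 5 (attained at k = 2)
  C[1][0] = min over k of (A[1][0] + B[0][0] = -4 + -2 = -6, A[1][1] + B[1][0] = 0 + 0 = 0, A[1][2] + B[2][0] = 6 + 3 = 9) = -6 (attained at k = 0)
  C[1][1] = min over k of (A[1][0] + B[0][1] = -4 + 6 = 2, A[1][1] + B[1][1] = 0 + 9 = 9, A[1][2] + B[2][1] = 6 + 8 = 14) = 2 (attained at k = 0)
  C[1][2] = min over k of (A[1][0] + B[0][2] = -4 + 5 = 1, A[1][1] + B[1][2] = 0 + 1 = 1, A[1][2] + B[2][2] = 6 + -5 = 1) = 1 (attained at k = 0)
  C[2][0] = min over k of (A[2][0] + B[0][0] = -1 + -2 = -3, A[2][1] + B[1][0] = 9 + 0 = 9, A[2][2] + B[2][0] = 0 + 3 = 3) = -3 (attained at k = 0)
  C[2][1] = min over k of (A[2][0] + B[0][1] = -1 + 6 = 5, A[2][1] + B[1][1] = 9 + 9 = 18, A[2][2] + B[2][1] = 0 + 8 = 8) = 5 (attained at k = 0)
  C[2][2] = min over k of (A[2][0] + B[0][2] = -1 + 5 = 4, A[2][1] + B[1][2] = 9 + 1 = 10, A[2][2] + B[2][2] = 0 + -5 = -5) = -5 (attained at k = 2)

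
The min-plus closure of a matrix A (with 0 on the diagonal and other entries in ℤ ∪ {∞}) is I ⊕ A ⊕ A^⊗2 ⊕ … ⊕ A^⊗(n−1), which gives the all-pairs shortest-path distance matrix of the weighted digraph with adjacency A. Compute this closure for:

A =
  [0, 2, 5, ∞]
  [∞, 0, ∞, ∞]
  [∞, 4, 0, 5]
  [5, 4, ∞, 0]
Closure =
  [0, 2, 5, 10]
  [∞, 0, ∞, ∞]
  [10, 4, 0, 5]
  [5, 4, 10, 0]

This is the Floyd-Warshall all-pairs shortest-path computation. For each intermediate vertex k = 0, 1, …, 3, update dist[i][j] ← min(dist[i][j], dist[i][k] + dist[k][j]). The final matrix gives, for each (i, j), the minimum total weight of any directed path from i to j (possibly empty when i = j).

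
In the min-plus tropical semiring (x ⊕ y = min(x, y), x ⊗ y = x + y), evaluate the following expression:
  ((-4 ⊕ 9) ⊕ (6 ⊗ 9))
((-4 ⊕ 9) ⊕ (6 ⊗ 9)) = -4

Expand innermost to outermost. Recall ⊕ takes the minimum of its arguments and ⊗ takes their sum. Working out the expression ((-4 ⊕ 9) ⊕ (6 ⊗ 9)) gives -4.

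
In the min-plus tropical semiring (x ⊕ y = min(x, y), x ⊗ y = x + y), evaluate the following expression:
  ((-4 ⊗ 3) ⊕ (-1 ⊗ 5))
((-4 ⊗ 3) ⊕ (-1 ⊗ 5)) = -1

Expand innermost to outermost. Recall ⊕ takes the minimum of its arguments and ⊗ takes their sum. Working out the expression ((-4 ⊗ 3) ⊕ (-1 ⊗ 5)) gives -1.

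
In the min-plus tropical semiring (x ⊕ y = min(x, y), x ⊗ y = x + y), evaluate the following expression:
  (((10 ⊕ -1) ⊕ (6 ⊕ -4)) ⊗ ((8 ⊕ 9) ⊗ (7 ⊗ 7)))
(((10 ⊕ -1) ⊕ (6 ⊕ -4)) ⊗ ((8 ⊕ 9) ⊗ (7 ⊗ 7))) = 18

Expand innermost to outermost. Recall ⊕ takes the minimum of its arguments and ⊗ takes their sum. Working out the expression (((10 ⊕ -1) ⊕ (6 ⊕ -4)) ⊗ ((8 ⊕ 9) ⊗ (7 ⊗ 7))) gives 18.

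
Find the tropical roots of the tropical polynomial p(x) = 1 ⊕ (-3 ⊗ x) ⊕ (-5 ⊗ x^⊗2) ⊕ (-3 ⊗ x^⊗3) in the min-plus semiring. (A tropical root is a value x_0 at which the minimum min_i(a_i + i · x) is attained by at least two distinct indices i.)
Roots: {-2, 2, 4}

Each tropical root is a break point of the lower envelope of the lines y = a_i + i · x (there are 4 lines, with slopes 0, 1, ..., 3). Only the lines that attain the minimum somewhere contribute to roots; other lines are dominated. Here the surviving (envelope) indices are i = 3, i = 2, i = 1, i = 0.
Intersections between consecutive envelope lines give the roots: for adjacent envelope indices i < j the intersection is x = (a_i − a_j) / (j − i). Reading off the sorted break points: {-2, 2, 4}.
Verification: at each break x_0, at least two indices attain the minimum of min_i(a_i + i · x_0).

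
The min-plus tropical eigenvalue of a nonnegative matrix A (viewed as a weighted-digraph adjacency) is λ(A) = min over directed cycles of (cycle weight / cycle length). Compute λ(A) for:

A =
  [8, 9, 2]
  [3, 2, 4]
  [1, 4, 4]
λ(A) = 3/2

Enumerate directed cycles and compute their means (weight / length). Sample:
  cycle 0 → 0: weight = 8, length = 1, mean = 8/1 ≈ 8.000
  cycle 1 → 1: weight = 2, length = 1, mean = 2/1 ≈ 2.000
  cycle 2 → 2: weight = 4, length = 1, mean = 4/1 ≈ 4.000
  cycle 0 → 1 → 0: weight = 12, length = 2, mean = 12/2 ≈ 6.000
  cycle 0 → 2 → 0: weight = 3, length = 2, mean = 3/2 ≈ 1.500
  cycle 1 → 0 → 1: weight = 12, length = 2, mean = 12/2 ≈ 6.000
Minimum mean = 1.500, attained e.g. along the cycle 0 → 2 → 0 with weight 3 and length 2. So λ(A) = 3/2 = 3/2.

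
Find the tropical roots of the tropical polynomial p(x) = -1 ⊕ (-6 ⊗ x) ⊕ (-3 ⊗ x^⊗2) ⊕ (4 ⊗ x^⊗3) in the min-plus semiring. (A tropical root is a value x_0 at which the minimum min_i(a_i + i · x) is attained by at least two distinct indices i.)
Roots: {-7, -3, 5}

Each tropical root is a break point of the lower envelope of the lines y = a_i + i · x (there are 4 lines, with slopes 0, 1, ..., 3). Only the lines that attain the minimum somewhere contribute to roots; other lines are dominated. Here the surviving (envelope) indices are i = 3, i = 2, i = 1, i = 0.
Intersections between consecutive envelope lines give the roots: for adjacent envelope indices i < j the intersection is x = (a_i − a_j) / (j − i). Reading off the sorted break points: {-7, -3, 5}.
Verification: at each break x_0, at least two indices attain the minimum of min_i(a_i + i · x_0).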